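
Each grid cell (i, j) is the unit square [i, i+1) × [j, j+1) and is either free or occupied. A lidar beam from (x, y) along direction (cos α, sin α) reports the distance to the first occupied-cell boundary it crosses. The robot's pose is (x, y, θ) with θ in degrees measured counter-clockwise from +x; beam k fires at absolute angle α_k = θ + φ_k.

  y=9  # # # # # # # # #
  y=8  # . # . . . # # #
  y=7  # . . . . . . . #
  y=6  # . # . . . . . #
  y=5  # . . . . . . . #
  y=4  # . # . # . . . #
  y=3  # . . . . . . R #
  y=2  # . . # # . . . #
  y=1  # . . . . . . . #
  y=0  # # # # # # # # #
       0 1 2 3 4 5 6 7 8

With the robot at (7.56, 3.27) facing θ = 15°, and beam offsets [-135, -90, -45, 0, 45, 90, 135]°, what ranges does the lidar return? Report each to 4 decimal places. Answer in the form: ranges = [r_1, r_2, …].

ranges = [2.6212, 1.7000, 0.5081, 0.4555, 0.8800, 4.8969, 2.9560]

beam 1: φ=-135°, α=240°
  cosα=-0.5000 sinα=-0.8660 | (7,3) | tMaxX 1.1200 tMaxY 0.3118 | tΔX 2.0000 tΔY 1.1547
    t=0.3118 [y] (7,2)
    t=1.1200 [x] (6,2)
    t=1.4665 [y] (6,1)
    t=2.6212 [y] (6,0) — stop
  → r_1 = 2.6212
beam 2: φ=-90°, α=285°
  cosα=0.2588 sinα=-0.9659 | (7,3) | tMaxX 1.7000 tMaxY 0.2795 | tΔX 3.8637 tΔY 1.0353
    t=0.2795 [y] (7,2)
    t=1.3148 [y] (7,1)
    t=1.7000 [x] (8,1) — stop
  → r_2 = 1.7000
beam 3: φ=-45°, α=330°
  cosα=0.8660 sinα=-0.5000 | (7,3) | tMaxX 0.5081 tMaxY 0.5400 | tΔX 1.1547 tΔY 2.0000
    t=0.5081 [x] (8,3) — stop
  → r_3 = 0.5081
beam 4: φ=0°, α=15°
  cosα=0.9659 sinα=0.2588 | (7,3) | tMaxX 0.4555 tMaxY 2.8205 | tΔX 1.0353 tΔY 3.8637
    t=0.4555 [x] (8,3) — stop
  → r_4 = 0.4555
beam 5: φ=45°, α=60°
  cosα=0.5000 sinα=0.8660 | (7,3) | tMaxX 0.8800 tMaxY 0.8429 | tΔX 2.0000 tΔY 1.1547
    t=0.8429 [y] (7,4)
    t=0.8800 [x] (8,4) — stop
  → r_5 = 0.8800
beam 6: φ=90°, α=105°
  cosα=-0.2588 sinα=0.9659 | (7,3) | tMaxX 2.1637 tMaxY 0.7558 | tΔX 3.8637 tΔY 1.0353
    t=0.7558 [y] (7,4)
    t=1.7910 [y] (7,5)
    t=2.1637 [x] (6,5)
    t=2.8263 [y] (6,6)
    t=3.8616 [y] (6,7)
    t=4.8969 [y] (6,8) — stop
  → r_6 = 4.8969
beam 7: φ=135°, α=150°
  cosα=-0.8660 sinα=0.5000 | (7,3) | tMaxX 0.6466 tMaxY 1.4600 | tΔX 1.1547 tΔY 2.0000
    t=0.6466 [x] (6,3)
    t=1.4600 [y] (6,4)
    t=1.8013 [x] (5,4)
    t=2.9560 [x] (4,4) — stop
  → r_7 = 2.9560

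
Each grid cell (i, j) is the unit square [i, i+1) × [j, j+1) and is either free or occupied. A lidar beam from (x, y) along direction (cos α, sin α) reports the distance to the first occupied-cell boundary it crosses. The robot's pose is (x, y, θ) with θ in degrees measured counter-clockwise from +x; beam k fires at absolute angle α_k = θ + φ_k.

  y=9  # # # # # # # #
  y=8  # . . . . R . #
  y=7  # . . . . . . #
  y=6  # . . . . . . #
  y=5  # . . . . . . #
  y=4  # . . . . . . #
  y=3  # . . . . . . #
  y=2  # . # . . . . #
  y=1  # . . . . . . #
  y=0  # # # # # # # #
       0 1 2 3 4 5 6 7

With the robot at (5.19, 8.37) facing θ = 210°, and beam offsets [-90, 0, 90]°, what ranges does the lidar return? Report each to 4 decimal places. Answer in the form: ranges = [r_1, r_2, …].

beam 1: φ=-90°, α=120°
  direction (-0.5000, 0.8660); cell (5,8); t to first gridline: x 0.3800, y 0.7275 (then +2.0000 / +1.1547)
    (4,8) via x @ 0.3800
    (4,9) via y @ 0.7275  # hit
  → r_1 = 0.7275
beam 2: φ=0°, α=210°
  direction (-0.8660, -0.5000); cell (5,8); t to first gridline: x 0.2194, y 0.7400 (then +1.1547 / +2.0000)
    (4,8) via x @ 0.2194
    (4,7) via y @ 0.7400
    (3,7) via x @ 1.3741
    (2,7) via x @ 2.5288
    (2,6) via y @ 2.7400
    (1,6) via x @ 3.6835
    (1,5) via y @ 4.7400
    (0,5) via x @ 4.8382  # hit
  → r_2 = 4.8382
beam 3: φ=90°, α=300°
  direction (0.5000, -0.8660); cell (5,8); t to first gridline: x 1.6200, y 0.4272 (then +2.0000 / +1.1547)
    (5,7) via y @ 0.4272
    (5,6) via y @ 1.5819
    (6,6) via x @ 1.6200
    (6,5) via y @ 2.7366
    (7,5) via x @ 3.6200  # hit
  → r_3 = 3.6200

ranges = [0.7275, 4.8382, 3.6200]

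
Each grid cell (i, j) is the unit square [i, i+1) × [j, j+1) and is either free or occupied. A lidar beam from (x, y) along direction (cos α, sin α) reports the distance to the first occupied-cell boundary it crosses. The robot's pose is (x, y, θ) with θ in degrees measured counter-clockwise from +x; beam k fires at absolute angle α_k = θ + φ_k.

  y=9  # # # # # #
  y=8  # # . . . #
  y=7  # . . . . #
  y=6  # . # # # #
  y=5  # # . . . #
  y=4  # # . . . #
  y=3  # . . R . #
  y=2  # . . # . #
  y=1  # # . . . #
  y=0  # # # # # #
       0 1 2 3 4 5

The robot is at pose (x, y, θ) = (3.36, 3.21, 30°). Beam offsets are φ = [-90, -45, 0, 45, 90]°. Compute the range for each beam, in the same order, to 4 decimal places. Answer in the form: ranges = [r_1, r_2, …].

ranges = [0.2425, 1.6979, 1.8937, 2.8884, 2.7200]

beam 1: φ=-90°, α=300°
  direction (0.5000, -0.8660); cell (3,3); t to first gridline: x 1.2800, y 0.2425 (then +2.0000 / +1.1547)
    (3,2) via y @ 0.2425  # hit
  → r_1 = 0.2425
beam 2: φ=-45°, α=345°
  direction (0.9659, -0.2588); cell (3,3); t to first gridline: x 0.6626, y 0.8114 (then +1.0353 / +3.8637)
    (4,3) via x @ 0.6626
    (4,2) via y @ 0.8114
    (5,2) via x @ 1.6979  # hit
  → r_2 = 1.6979
beam 3: φ=0°, α=30°
  direction (0.8660, 0.5000); cell (3,3); t to first gridline: x 0.7390, y 1.5800 (then +1.1547 / +2.0000)
    (4,3) via x @ 0.7390
    (4,4) via y @ 1.5800
    (5,4) via x @ 1.8937  # hit
  → r_3 = 1.8937
beam 4: φ=45°, α=75°
  direction (0.2588, 0.9659); cell (3,3); t to first gridline: x 2.4728, y 0.8179 (then +3.8637 / +1.0353)
    (3,4) via y @ 0.8179
    (3,5) via y @ 1.8531
    (4,5) via x @ 2.4728
    (4,6) via y @ 2.8884  # hit
  → r_4 = 2.8884
beam 5: φ=90°, α=120°
  direction (-0.5000, 0.8660); cell (3,3); t to first gridline: x 0.7200, y 0.9122 (then +2.0000 / +1.1547)
    (2,3) via x @ 0.7200
    (2,4) via y @ 0.9122
    (2,5) via y @ 2.0669
    (1,5) via x @ 2.7200  # hit
  → r_5 = 2.7200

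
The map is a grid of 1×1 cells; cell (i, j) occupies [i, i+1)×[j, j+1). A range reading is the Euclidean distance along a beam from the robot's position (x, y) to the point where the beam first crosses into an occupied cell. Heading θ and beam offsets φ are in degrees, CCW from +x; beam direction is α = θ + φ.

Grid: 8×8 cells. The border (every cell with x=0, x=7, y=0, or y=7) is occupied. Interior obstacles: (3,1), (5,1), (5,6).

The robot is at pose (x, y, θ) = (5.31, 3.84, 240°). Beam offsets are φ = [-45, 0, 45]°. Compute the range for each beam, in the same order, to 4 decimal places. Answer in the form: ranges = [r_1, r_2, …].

ranges = [4.4620, 2.6200, 1.9049]

beam 1: φ=-45°, α=195°
  d=(-0.9659,-0.2588)  start (5,3)  tX=0.3209 tY=3.2455  stride 1/|dx|=1.0353 1/|dy|=3.8637
    cross x-line → (4,3), t=0.3209
    cross x-line → (3,3), t=1.3562
    cross x-line → (2,3), t=2.3915
    cross y-line → (2,2), t=3.2455
    cross x-line → (1,2), t=3.4268
    cross x-line → (0,2), t=4.4620 (wall)
  → r_1 = 4.4620
beam 2: φ=0°, α=240°
  d=(-0.5000,-0.8660)  start (5,3)  tX=0.6200 tY=0.9699  stride 1/|dx|=2.0000 1/|dy|=1.1547
    cross x-line → (4,3), t=0.6200
    cross y-line → (4,2), t=0.9699
    cross y-line → (4,1), t=2.1246
    cross x-line → (3,1), t=2.6200 (wall)
  → r_2 = 2.6200
beam 3: φ=45°, α=285°
  d=(0.2588,-0.9659)  start (5,3)  tX=2.6660 tY=0.8696  stride 1/|dx|=3.8637 1/|dy|=1.0353
    cross y-line → (5,2), t=0.8696
    cross y-line → (5,1), t=1.9049 (wall)
  → r_3 = 1.9049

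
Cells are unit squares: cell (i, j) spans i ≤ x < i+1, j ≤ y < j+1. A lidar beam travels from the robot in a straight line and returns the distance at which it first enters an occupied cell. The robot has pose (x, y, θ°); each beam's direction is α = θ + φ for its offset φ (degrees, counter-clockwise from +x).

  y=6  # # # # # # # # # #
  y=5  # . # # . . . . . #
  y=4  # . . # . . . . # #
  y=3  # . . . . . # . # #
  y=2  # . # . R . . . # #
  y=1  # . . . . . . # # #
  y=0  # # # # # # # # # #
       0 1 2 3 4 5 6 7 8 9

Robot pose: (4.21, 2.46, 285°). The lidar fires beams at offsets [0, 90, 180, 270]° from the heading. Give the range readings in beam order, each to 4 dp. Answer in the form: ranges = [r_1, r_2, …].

ranges = [1.5115, 2.0864, 1.5943, 1.2527]

beam 1: φ=0°, α=285°
  direction (0.2588, -0.9659); cell (4,2); t to first gridline: x 3.0523, y 0.4762 (then +3.8637 / +1.0353)
    (4,1) via y @ 0.4762
    (4,0) via y @ 1.5115  # hit
  → r_1 = 1.5115
beam 2: φ=90°, α=15°
  direction (0.9659, 0.2588); cell (4,2); t to first gridline: x 0.8179, y 2.0864 (then +1.0353 / +3.8637)
    (5,2) via x @ 0.8179
    (6,2) via x @ 1.8531
    (6,3) via y @ 2.0864  # hit
  → r_2 = 2.0864
beam 3: φ=180°, α=105°
  direction (-0.2588, 0.9659); cell (4,2); t to first gridline: x 0.8114, y 0.5590 (then +3.8637 / +1.0353)
    (4,3) via y @ 0.5590
    (3,3) via x @ 0.8114
    (3,4) via y @ 1.5943  # hit
  → r_3 = 1.5943
beam 4: φ=270°, α=195°
  direction (-0.9659, -0.2588); cell (4,2); t to first gridline: x 0.2174, y 1.7773 (then +1.0353 / +3.8637)
    (3,2) via x @ 0.2174
    (2,2) via x @ 1.2527  # hit
  → r_4 = 1.2527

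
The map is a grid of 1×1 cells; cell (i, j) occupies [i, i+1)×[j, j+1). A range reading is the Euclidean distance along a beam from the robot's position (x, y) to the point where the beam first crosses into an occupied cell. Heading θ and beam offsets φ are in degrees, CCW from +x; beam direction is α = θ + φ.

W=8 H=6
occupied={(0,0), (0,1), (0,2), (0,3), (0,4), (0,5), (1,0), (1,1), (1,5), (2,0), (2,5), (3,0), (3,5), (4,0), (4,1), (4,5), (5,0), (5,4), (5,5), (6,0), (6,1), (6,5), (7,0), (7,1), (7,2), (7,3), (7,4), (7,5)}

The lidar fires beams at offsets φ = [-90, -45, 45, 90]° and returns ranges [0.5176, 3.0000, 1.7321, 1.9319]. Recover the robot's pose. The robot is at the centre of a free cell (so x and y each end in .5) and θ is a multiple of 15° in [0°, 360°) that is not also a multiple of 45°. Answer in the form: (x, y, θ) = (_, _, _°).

(x, y, θ) = (5.5, 3.5, 195°)

The pose lattice has 20·16 = 320 candidates. Test each by forward raycasting.
  (2.5, 1.5, 300°): beam 1 = 0.5774 ≠ 0.5176 ✗
  (1.5, 4.5, 210°): beam 1 = 0.5774 ≠ 0.5176 ✗
  (1.5, 3.5, 210°): beam 1 = 1.0000 ≠ 0.5176 ✗
  (1.5, 4.5, 330°): beam 1 = 1.0000 ≠ 0.5176 ✗
  (6.5, 3.5, 210°): beam 1 = 1.0000 ≠ 0.5176 ✗
  …
  (5.5, 3.5, 195°): r_1=0.5176, r_2=3.0000, r_3=1.7321, r_4=1.9319 — all match ✓
Unique over the lattice → pose = (5.5, 3.5, 195°).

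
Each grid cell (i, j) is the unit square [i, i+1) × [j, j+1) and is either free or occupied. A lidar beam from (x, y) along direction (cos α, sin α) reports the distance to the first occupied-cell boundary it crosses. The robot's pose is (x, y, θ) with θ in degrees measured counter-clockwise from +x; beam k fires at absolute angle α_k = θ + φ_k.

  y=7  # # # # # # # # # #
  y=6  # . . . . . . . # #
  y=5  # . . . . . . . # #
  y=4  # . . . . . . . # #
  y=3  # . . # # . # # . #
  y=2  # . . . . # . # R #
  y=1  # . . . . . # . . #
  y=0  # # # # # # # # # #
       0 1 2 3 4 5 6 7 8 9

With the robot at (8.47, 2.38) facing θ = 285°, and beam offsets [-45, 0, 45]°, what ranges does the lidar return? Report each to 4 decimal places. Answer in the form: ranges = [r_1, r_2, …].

ranges = [1.5935, 1.4287, 0.6120]

beam 1: φ=-45°, α=240°
  d=(-0.5000,-0.8660)  start (8,2)  tX=0.9400 tY=0.4388  stride 1/|dx|=2.0000 1/|dy|=1.1547
    cross y-line → (8,1), t=0.4388
    cross x-line → (7,1), t=0.9400
    cross y-line → (7,0), t=1.5935 (wall)
  → r_1 = 1.5935
beam 2: φ=0°, α=285°
  d=(0.2588,-0.9659)  start (8,2)  tX=2.0478 tY=0.3934  stride 1/|dx|=3.8637 1/|dy|=1.0353
    cross y-line → (8,1), t=0.3934
    cross y-line → (8,0), t=1.4287 (wall)
  → r_2 = 1.4287
beam 3: φ=45°, α=330°
  d=(0.8660,-0.5000)  start (8,2)  tX=0.6120 tY=0.7600  stride 1/|dx|=1.1547 1/|dy|=2.0000
    cross x-line → (9,2), t=0.6120 (wall)
  → r_3 = 0.6120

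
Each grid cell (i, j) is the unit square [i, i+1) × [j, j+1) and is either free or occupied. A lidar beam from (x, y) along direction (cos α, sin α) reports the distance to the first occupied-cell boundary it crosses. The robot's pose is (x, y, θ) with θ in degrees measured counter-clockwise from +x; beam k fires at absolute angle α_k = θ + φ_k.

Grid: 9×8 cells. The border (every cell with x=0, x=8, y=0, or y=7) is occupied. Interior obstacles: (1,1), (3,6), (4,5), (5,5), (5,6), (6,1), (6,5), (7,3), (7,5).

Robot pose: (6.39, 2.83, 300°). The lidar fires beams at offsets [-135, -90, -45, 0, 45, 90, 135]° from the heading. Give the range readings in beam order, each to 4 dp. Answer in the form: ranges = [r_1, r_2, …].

beam 1: φ=-135°, α=165°
  dir = (cos 165°, sin 165°) = (-0.9659, 0.2588); from cell (6,2)
  next x-line at t=0.4038, next y-line at t=0.6568; Δt_x=1.0353, Δt_y=3.8637
    x: enter (5,2) at t=0.4038
    y: enter (5,3) at t=0.6568
    x: enter (4,3) at t=1.4390
    x: enter (3,3) at t=2.4743
    x: enter (2,3) at t=3.5096
    y: enter (2,4) at t=4.5205
    x: enter (1,4) at t=4.5449
    x: enter (0,4) at t=5.5801 ← occupied
  → r_1 = 5.5801
beam 2: φ=-90°, α=210°
  dir = (cos 210°, sin 210°) = (-0.8660, -0.5000); from cell (6,2)
  next x-line at t=0.4503, next y-line at t=1.6600; Δt_x=1.1547, Δt_y=2.0000
    x: enter (5,2) at t=0.4503
    x: enter (4,2) at t=1.6050
    y: enter (4,1) at t=1.6600
    x: enter (3,1) at t=2.7597
    y: enter (3,0) at t=3.6600 ← occupied
  → r_2 = 3.6600
beam 3: φ=-45°, α=255°
  dir = (cos 255°, sin 255°) = (-0.2588, -0.9659); from cell (6,2)
  next x-line at t=1.5068, next y-line at t=0.8593; Δt_x=3.8637, Δt_y=1.0353
    y: enter (6,1) at t=0.8593 ← occupied
  → r_3 = 0.8593
beam 4: φ=0°, α=300°
  dir = (cos 300°, sin 300°) = (0.5000, -0.8660); from cell (6,2)
  next x-line at t=1.2200, next y-line at t=0.9584; Δt_x=2.0000, Δt_y=1.1547
    y: enter (6,1) at t=0.9584 ← occupied
  → r_4 = 0.9584
beam 5: φ=45°, α=345°
  dir = (cos 345°, sin 345°) = (0.9659, -0.2588); from cell (6,2)
  next x-line at t=0.6315, next y-line at t=3.2069; Δt_x=1.0353, Δt_y=3.8637
    x: enter (7,2) at t=0.6315
    x: enter (8,2) at t=1.6668 ← occupied
  → r_5 = 1.6668
beam 6: φ=90°, α=30°
  dir = (cos 30°, sin 30°) = (0.8660, 0.5000); from cell (6,2)
  next x-line at t=0.7044, next y-line at t=0.3400; Δt_x=1.1547, Δt_y=2.0000
    y: enter (6,3) at t=0.3400
    x: enter (7,3) at t=0.7044 ← occupied
  → r_6 = 0.7044
beam 7: φ=135°, α=75°
  dir = (cos 75°, sin 75°) = (0.2588, 0.9659); from cell (6,2)
  next x-line at t=2.3569, next y-line at t=0.1760; Δt_x=3.8637, Δt_y=1.0353
    y: enter (6,3) at t=0.1760
    y: enter (6,4) at t=1.2113
    y: enter (6,5) at t=2.2465 ← occupied
  → r_7 = 2.2465

ranges = [5.5801, 3.6600, 0.8593, 0.9584, 1.6668, 0.7044, 2.2465]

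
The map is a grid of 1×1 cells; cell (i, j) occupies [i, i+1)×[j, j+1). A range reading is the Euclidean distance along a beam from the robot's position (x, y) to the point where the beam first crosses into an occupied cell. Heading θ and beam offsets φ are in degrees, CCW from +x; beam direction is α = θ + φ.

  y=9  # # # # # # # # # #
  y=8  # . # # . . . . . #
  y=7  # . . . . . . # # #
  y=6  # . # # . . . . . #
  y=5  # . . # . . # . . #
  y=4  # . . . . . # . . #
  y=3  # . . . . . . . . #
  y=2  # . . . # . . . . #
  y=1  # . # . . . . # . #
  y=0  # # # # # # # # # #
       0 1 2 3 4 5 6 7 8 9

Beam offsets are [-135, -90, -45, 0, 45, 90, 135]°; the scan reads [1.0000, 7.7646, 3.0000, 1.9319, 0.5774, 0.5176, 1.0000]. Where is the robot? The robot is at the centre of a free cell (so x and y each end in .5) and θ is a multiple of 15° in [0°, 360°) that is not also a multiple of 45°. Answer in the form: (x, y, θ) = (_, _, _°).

Enumerate (i+0.5, j+0.5, θ) over the 52 free cells and 16 admissible headings. For each, cast all 7 beams and compare to the given ranges.
  (6.5, 7.5, 240°): beam 1 = 1.5529 ≠ 1.0000 ✗
  (7.5, 2.5, 165°): beam 1 = 1.7321 ≠ 1.0000 ✗
  (2.5, 3.5, 300°): beam 1 = 1.5529 ≠ 1.0000 ✗
  (6.5, 3.5, 300°): beam 1 = 5.6940 ≠ 1.0000 ✗
  (2.5, 4.5, 300°): beam 1 = 1.5529 ≠ 1.0000 ✗
  …
  (1.5, 2.5, 105°): r_1=1.0000, r_2=7.7646, r_3=3.0000, r_4=1.9319, r_5=0.5774, r_6=0.5176, r_7=1.0000 — all match ✓
Only this pose fits every beam.

(x, y, θ) = (1.5, 2.5, 105°)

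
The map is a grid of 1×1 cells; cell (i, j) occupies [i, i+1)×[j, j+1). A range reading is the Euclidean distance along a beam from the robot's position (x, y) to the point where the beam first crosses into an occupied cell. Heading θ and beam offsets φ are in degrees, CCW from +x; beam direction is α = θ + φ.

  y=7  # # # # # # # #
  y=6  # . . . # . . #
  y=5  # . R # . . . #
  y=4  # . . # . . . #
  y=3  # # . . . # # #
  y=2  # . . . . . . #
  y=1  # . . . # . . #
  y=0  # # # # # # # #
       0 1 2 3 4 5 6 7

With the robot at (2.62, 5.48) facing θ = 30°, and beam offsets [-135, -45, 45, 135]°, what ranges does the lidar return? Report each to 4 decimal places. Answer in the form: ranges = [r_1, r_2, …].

beam 1: φ=-135°, α=255°
  dir = (cos 255°, sin 255°) = (-0.2588, -0.9659); from cell (2,5)
  next x-line at t=2.3955, next y-line at t=0.4969; Δt_x=3.8637, Δt_y=1.0353
    y: enter (2,4) at t=0.4969
    y: enter (2,3) at t=1.5322
    x: enter (1,3) at t=2.3955 ← occupied
  → r_1 = 2.3955
beam 2: φ=-45°, α=345°
  dir = (cos 345°, sin 345°) = (0.9659, -0.2588); from cell (2,5)
  next x-line at t=0.3934, next y-line at t=1.8546; Δt_x=1.0353, Δt_y=3.8637
    x: enter (3,5) at t=0.3934 ← occupied
  → r_2 = 0.3934
beam 3: φ=45°, α=75°
  dir = (cos 75°, sin 75°) = (0.2588, 0.9659); from cell (2,5)
  next x-line at t=1.4682, next y-line at t=0.5383; Δt_x=3.8637, Δt_y=1.0353
    y: enter (2,6) at t=0.5383
    x: enter (3,6) at t=1.4682
    y: enter (3,7) at t=1.5736 ← occupied
  → r_3 = 1.5736
beam 4: φ=135°, α=165°
  dir = (cos 165°, sin 165°) = (-0.9659, 0.2588); from cell (2,5)
  next x-line at t=0.6419, next y-line at t=2.0091; Δt_x=1.0353, Δt_y=3.8637
    x: enter (1,5) at t=0.6419
    x: enter (0,5) at t=1.6771 ← occupied
  → r_4 = 1.6771

ranges = [2.3955, 0.3934, 1.5736, 1.6771]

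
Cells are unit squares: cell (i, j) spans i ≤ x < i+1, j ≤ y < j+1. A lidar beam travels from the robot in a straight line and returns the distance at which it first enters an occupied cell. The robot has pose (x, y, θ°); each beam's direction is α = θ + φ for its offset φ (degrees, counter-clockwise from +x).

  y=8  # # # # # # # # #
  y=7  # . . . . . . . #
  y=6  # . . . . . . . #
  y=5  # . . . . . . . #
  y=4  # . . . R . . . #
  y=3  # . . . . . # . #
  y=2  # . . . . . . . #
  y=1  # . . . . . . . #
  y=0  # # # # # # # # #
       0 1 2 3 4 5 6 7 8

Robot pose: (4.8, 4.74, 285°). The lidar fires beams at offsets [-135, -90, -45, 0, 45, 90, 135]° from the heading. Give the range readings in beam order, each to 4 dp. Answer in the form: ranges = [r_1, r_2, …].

ranges = [4.3879, 3.9340, 4.3186, 3.8719, 1.4800, 3.3129, 3.7643]

beam 1: φ=-135°, α=150°
  d=(-0.8660,0.5000)  start (4,4)  tX=0.9238 tY=0.5200  stride 1/|dx|=1.1547 1/|dy|=2.0000
    cross y-line → (4,5), t=0.5200
    cross x-line → (3,5), t=0.9238
    cross x-line → (2,5), t=2.0785
    cross y-line → (2,6), t=2.5200
    cross x-line → (1,6), t=3.2332
    cross x-line → (0,6), t=4.3879 (wall)
  → r_1 = 4.3879
beam 2: φ=-90°, α=195°
  d=(-0.9659,-0.2588)  start (4,4)  tX=0.8282 tY=2.8591  stride 1/|dx|=1.0353 1/|dy|=3.8637
    cross x-line → (3,4), t=0.8282
    cross x-line → (2,4), t=1.8635
    cross y-line → (2,3), t=2.8591
    cross x-line → (1,3), t=2.8988
    cross x-line → (0,3), t=3.9340 (wall)
  → r_2 = 3.9340
beam 3: φ=-45°, α=240°
  d=(-0.5000,-0.8660)  start (4,4)  tX=1.6000 tY=0.8545  stride 1/|dx|=2.0000 1/|dy|=1.1547
    cross y-line → (4,3), t=0.8545
    cross x-line → (3,3), t=1.6000
    cross y-line → (3,2), t=2.0092
    cross y-line → (3,1), t=3.1639
    cross x-line → (2,1), t=3.6000
    cross y-line → (2,0), t=4.3186 (wall)
  → r_3 = 4.3186
beam 4: φ=0°, α=285°
  d=(0.2588,-0.9659)  start (4,4)  tX=0.7727 tY=0.7661  stride 1/|dx|=3.8637 1/|dy|=1.0353
    cross y-line → (4,3), t=0.7661
    cross x-line → (5,3), t=0.7727
    cross y-line → (5,2), t=1.8014
    cross y-line → (5,1), t=2.8367
    cross y-line → (5,0), t=3.8719 (wall)
  → r_4 = 3.8719
beam 5: φ=45°, α=330°
  d=(0.8660,-0.5000)  start (4,4)  tX=0.2309 tY=1.4800  stride 1/|dx|=1.1547 1/|dy|=2.0000
    cross x-line → (5,4), t=0.2309
    cross x-line → (6,4), t=1.3856
    cross y-line → (6,3), t=1.4800 (wall)
  → r_5 = 1.4800
beam 6: φ=90°, α=15°
  d=(0.9659,0.2588)  start (4,4)  tX=0.2071 tY=1.0046  stride 1/|dx|=1.0353 1/|dy|=3.8637
    cross x-line → (5,4), t=0.2071
    cross y-line → (5,5), t=1.0046
    cross x-line → (6,5), t=1.2423
    cross x-line → (7,5), t=2.2776
    cross x-line → (8,5), t=3.3129 (wall)
  → r_6 = 3.3129
beam 7: φ=135°, α=60°
  d=(0.5000,0.8660)  start (4,4)  tX=0.4000 tY=0.3002  stride 1/|dx|=2.0000 1/|dy|=1.1547
    cross y-line → (4,5), t=0.3002
    cross x-line → (5,5), t=0.4000
    cross y-line → (5,6), t=1.4549
    cross x-line → (6,6), t=2.4000
    cross y-line → (6,7), t=2.6096
    cross y-line → (6,8), t=3.7643 (wall)
  → r_7 = 3.7643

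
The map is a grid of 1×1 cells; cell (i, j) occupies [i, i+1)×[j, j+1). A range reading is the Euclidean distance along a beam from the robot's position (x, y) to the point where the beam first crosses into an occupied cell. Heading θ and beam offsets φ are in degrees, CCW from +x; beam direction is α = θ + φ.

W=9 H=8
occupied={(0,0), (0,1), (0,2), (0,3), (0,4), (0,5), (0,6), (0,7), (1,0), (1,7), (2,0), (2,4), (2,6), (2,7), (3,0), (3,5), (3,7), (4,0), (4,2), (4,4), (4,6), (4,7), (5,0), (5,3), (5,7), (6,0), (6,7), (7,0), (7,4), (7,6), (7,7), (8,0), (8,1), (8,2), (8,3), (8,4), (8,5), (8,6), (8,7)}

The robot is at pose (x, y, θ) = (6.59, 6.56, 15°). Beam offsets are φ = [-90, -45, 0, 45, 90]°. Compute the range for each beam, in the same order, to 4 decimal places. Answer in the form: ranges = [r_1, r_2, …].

ranges = [1.6150, 0.4734, 0.4245, 0.5081, 0.4555]

beam 1: φ=-90°, α=285°
  dir = (cos 285°, sin 285°) = (0.2588, -0.9659); from cell (6,6)
  next x-line at t=1.5841, next y-line at t=0.5798; Δt_x=3.8637, Δt_y=1.0353
    y: enter (6,5) at t=0.5798
    x: enter (7,5) at t=1.5841
    y: enter (7,4) at t=1.6150 ← occupied
  → r_1 = 1.6150
beam 2: φ=-45°, α=330°
  dir = (cos 330°, sin 330°) = (0.8660, -0.5000); from cell (6,6)
  next x-line at t=0.4734, next y-line at t=1.1200; Δt_x=1.1547, Δt_y=2.0000
    x: enter (7,6) at t=0.4734 ← occupied
  → r_2 = 0.4734
beam 3: φ=0°, α=15°
  dir = (cos 15°, sin 15°) = (0.9659, 0.2588); from cell (6,6)
  next x-line at t=0.4245, next y-line at t=1.7000; Δt_x=1.0353, Δt_y=3.8637
    x: enter (7,6) at t=0.4245 ← occupied
  → r_3 = 0.4245
beam 4: φ=45°, α=60°
  dir = (cos 60°, sin 60°) = (0.5000, 0.8660); from cell (6,6)
  next x-line at t=0.8200, next y-line at t=0.5081; Δt_x=2.0000, Δt_y=1.1547
    y: enter (6,7) at t=0.5081 ← occupied
  → r_4 = 0.5081
beam 5: φ=90°, α=105°
  dir = (cos 105°, sin 105°) = (-0.2588, 0.9659); from cell (6,6)
  next x-line at t=2.2796, next y-line at t=0.4555; Δt_x=3.8637, Δt_y=1.0353
    y: enter (6,7) at t=0.4555 ← occupied
  → r_5 = 0.4555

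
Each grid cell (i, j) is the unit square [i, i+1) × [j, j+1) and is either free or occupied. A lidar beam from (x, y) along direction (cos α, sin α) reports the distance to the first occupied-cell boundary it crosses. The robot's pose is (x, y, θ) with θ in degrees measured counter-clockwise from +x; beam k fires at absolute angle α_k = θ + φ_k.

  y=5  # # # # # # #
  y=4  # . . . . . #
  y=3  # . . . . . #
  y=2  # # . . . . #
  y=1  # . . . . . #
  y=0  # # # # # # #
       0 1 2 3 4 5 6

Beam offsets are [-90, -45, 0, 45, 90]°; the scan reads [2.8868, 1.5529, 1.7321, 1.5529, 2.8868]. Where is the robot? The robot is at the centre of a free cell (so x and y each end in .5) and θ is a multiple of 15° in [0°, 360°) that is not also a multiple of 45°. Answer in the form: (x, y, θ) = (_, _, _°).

Candidates: 19 free-cell centres × 16 headings = 304 poses. Raycast each; keep the one whose scan matches to 4 dp.
  (2.5, 2.5, 255°): beam 1 = 0.5176 ≠ 2.8868 ✗
  (2.5, 3.5, 345°): beam 1 = 2.5882 ≠ 2.8868 ✗
  (1.5, 1.5, 60°): beam 1 = 1.0000 ≠ 2.8868 ✗
  …
  (3.5, 2.5, 240°): r_1=2.8868, r_2=1.5529, r_3=1.7321, r_4=1.5529, r_5=2.8868 — all match ✓
Only this pose fits every beam.

(x, y, θ) = (3.5, 2.5, 240°)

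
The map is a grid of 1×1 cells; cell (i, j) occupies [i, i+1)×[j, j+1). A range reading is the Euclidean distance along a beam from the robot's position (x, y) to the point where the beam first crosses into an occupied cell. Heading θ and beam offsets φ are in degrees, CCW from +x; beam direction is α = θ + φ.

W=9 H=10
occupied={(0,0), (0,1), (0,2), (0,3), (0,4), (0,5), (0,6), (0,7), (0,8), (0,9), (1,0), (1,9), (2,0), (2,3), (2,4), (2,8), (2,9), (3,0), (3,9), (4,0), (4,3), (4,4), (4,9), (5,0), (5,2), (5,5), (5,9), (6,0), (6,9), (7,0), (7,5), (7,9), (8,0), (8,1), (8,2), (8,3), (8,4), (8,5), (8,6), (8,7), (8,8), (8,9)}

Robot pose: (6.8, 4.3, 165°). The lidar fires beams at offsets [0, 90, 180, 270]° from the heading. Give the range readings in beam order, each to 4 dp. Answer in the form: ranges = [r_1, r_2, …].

ranges = [1.8635, 3.4164, 1.2423, 0.7727]

beam 1: φ=0°, α=165°
  d=(-0.9659,0.2588)  start (6,4)  tX=0.8282 tY=2.7046  stride 1/|dx|=1.0353 1/|dy|=3.8637
    cross x-line → (5,4), t=0.8282
    cross x-line → (4,4), t=1.8635 (wall)
  → r_1 = 1.8635
beam 2: φ=90°, α=255°
  d=(-0.2588,-0.9659)  start (6,4)  tX=3.0910 tY=0.3106  stride 1/|dx|=3.8637 1/|dy|=1.0353
    cross y-line → (6,3), t=0.3106
    cross y-line → (6,2), t=1.3459
    cross y-line → (6,1), t=2.3811
    cross x-line → (5,1), t=3.0910
    cross y-line → (5,0), t=3.4164 (wall)
  → r_2 = 3.4164
beam 3: φ=180°, α=345°
  d=(0.9659,-0.2588)  start (6,4)  tX=0.2071 tY=1.1591  stride 1/|dx|=1.0353 1/|dy|=3.8637
    cross x-line → (7,4), t=0.2071
    cross y-line → (7,3), t=1.1591
    cross x-line → (8,3), t=1.2423 (wall)
  → r_3 = 1.2423
beam 4: φ=270°, α=75°
  d=(0.2588,0.9659)  start (6,4)  tX=0.7727 tY=0.7247  stride 1/|dx|=3.8637 1/|dy|=1.0353
    cross y-line → (6,5), t=0.7247
    cross x-line → (7,5), t=0.7727 (wall)
  → r_4 = 0.7727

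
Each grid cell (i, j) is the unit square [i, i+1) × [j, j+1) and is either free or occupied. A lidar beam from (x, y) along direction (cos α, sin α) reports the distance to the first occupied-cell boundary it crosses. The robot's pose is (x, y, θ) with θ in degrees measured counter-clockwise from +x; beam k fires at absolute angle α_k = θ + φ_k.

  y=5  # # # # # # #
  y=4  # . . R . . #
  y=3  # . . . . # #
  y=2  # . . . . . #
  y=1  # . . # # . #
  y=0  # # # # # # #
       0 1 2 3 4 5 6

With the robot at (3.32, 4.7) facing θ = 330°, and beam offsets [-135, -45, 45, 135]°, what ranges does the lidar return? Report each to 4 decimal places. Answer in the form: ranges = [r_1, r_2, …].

beam 1: φ=-135°, α=195°
  d=(-0.9659,-0.2588)  start (3,4)  tX=0.3313 tY=2.7046  stride 1/|dx|=1.0353 1/|dy|=3.8637
    cross x-line → (2,4), t=0.3313
    cross x-line → (1,4), t=1.3666
    cross x-line → (0,4), t=2.4018 (wall)
  → r_1 = 2.4018
beam 2: φ=-45°, α=285°
  d=(0.2588,-0.9659)  start (3,4)  tX=2.6273 tY=0.7247  stride 1/|dx|=3.8637 1/|dy|=1.0353
    cross y-line → (3,3), t=0.7247
    cross y-line → (3,2), t=1.7600
    cross x-line → (4,2), t=2.6273
    cross y-line → (4,1), t=2.7952 (wall)
  → r_2 = 2.7952
beam 3: φ=45°, α=15°
  d=(0.9659,0.2588)  start (3,4)  tX=0.7040 tY=1.1591  stride 1/|dx|=1.0353 1/|dy|=3.8637
    cross x-line → (4,4), t=0.7040
    cross y-line → (4,5), t=1.1591 (wall)
  → r_3 = 1.1591
beam 4: φ=135°, α=105°
  d=(-0.2588,0.9659)  start (3,4)  tX=1.2364 tY=0.3106  stride 1/|dx|=3.8637 1/|dy|=1.0353
    cross y-line → (3,5), t=0.3106 (wall)
  → r_4 = 0.3106

ranges = [2.4018, 2.7952, 1.1591, 0.3106]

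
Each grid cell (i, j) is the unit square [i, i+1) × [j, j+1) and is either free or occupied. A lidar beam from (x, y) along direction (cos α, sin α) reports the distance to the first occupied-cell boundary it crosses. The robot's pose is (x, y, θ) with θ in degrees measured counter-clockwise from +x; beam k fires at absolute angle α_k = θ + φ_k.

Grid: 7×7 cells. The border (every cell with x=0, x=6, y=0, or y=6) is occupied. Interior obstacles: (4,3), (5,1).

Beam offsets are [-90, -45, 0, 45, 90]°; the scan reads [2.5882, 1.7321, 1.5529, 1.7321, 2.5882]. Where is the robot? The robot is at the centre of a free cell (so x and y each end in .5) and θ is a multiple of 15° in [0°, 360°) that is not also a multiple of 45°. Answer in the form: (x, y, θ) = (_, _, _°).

The pose lattice has 23·16 = 368 candidates. Test each by forward raycasting.
  (2.5, 1.5, 150°): beam 1 = 5.1962 ≠ 2.5882 ✗
  (3.5, 2.5, 345°): beam 1 = 1.5529 ≠ 2.5882 ✗
  (3.5, 5.5, 15°): beam 1 = 1.9319 ≠ 2.5882 ✗
  (3.5, 3.5, 60°): beam 1 = 0.5774 ≠ 2.5882 ✗
  (3.5, 5.5, 330°): beam 1 = 5.0000 ≠ 2.5882 ✗
  …
  (3.5, 2.5, 285°): r_1=2.5882, r_2=1.7321, r_3=1.5529, r_4=1.7321, r_5=2.5882 — all match ✓
Unique over the lattice → pose = (3.5, 2.5, 285°).

(x, y, θ) = (3.5, 2.5, 285°)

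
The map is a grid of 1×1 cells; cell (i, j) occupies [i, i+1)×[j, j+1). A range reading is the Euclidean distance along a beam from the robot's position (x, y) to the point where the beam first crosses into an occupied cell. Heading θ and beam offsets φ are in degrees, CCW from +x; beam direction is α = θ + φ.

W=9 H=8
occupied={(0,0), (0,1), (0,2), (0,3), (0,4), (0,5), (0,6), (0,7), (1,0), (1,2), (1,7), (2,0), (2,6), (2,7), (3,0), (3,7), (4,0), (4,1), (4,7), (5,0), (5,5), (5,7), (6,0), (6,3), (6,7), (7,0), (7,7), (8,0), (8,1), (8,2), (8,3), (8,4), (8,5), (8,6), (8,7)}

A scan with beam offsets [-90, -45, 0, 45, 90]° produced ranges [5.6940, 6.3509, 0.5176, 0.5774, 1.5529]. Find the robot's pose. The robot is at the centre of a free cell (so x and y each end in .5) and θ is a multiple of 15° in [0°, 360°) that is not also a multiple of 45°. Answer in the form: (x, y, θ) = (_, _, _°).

Enumerate (i+0.5, j+0.5, θ) over the 37 free cells and 16 admissible headings. For each, cast all 5 beams and compare to the given ranges.
  (4.5, 2.5, 195°): beam 1 = 4.6587 ≠ 5.6940 ✗
  (7.5, 5.5, 30°): beam 1 = 1.0000 ≠ 5.6940 ✗
  (2.5, 5.5, 240°): beam 1 = 1.7321 ≠ 5.6940 ✗
  (4.5, 6.5, 120°): beam 1 = 1.0000 ≠ 5.6940 ✗
  (2.5, 5.5, 330°): beam 1 = 2.8868 ≠ 5.6940 ✗
  …
  (6.5, 4.5, 255°): r_1=5.6940, r_2=6.3509, r_3=0.5176, r_4=0.5774, r_5=1.5529 — all match ✓
No second candidate reproduces the full scan.

(x, y, θ) = (6.5, 4.5, 255°)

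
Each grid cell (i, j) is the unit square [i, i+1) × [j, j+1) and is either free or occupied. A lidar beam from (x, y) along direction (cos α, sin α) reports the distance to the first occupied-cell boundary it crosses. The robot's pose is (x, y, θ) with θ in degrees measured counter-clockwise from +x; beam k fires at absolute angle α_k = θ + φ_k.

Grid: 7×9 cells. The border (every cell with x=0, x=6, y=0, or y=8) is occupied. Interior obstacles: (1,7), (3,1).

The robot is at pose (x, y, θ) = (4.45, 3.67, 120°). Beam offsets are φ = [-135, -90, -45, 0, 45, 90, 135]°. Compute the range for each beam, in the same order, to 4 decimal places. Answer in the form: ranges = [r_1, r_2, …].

beam 1: φ=-135°, α=345°
  direction (0.9659, -0.2588); cell (4,3); t to first gridline: x 0.5694, y 2.5887 (then +1.0353 / +3.8637)
    (5,3) via x @ 0.5694
    (6,3) via x @ 1.6047  # hit
  → r_1 = 1.6047
beam 2: φ=-90°, α=30°
  direction (0.8660, 0.5000); cell (4,3); t to first gridline: x 0.6351, y 0.6600 (then +1.1547 / +2.0000)
    (5,3) via x @ 0.6351
    (5,4) via y @ 0.6600
    (6,4) via x @ 1.7898  # hit
  → r_2 = 1.7898
beam 3: φ=-45°, α=75°
  direction (0.2588, 0.9659); cell (4,3); t to first gridline: x 2.1250, y 0.3416 (then +3.8637 / +1.0353)
    (4,4) via y @ 0.3416
    (4,5) via y @ 1.3769
    (5,5) via x @ 2.1250
    (5,6) via y @ 2.4122
    (5,7) via y @ 3.4475
    (5,8) via y @ 4.4827  # hit
  → r_3 = 4.4827
beam 4: φ=0°, α=120°
  direction (-0.5000, 0.8660); cell (4,3); t to first gridline: x 0.9000, y 0.3811 (then +2.0000 / +1.1547)
    (4,4) via y @ 0.3811
    (3,4) via x @ 0.9000
    (3,5) via y @ 1.5358
    (3,6) via y @ 2.6905
    (2,6) via x @ 2.9000
    (2,7) via y @ 3.8452
    (1,7) via x @ 4.9000  # hit
  → r_4 = 4.9000
beam 5: φ=45°, α=165°
  direction (-0.9659, 0.2588); cell (4,3); t to first gridline: x 0.4659, y 1.2750 (then +1.0353 / +3.8637)
    (3,3) via x @ 0.4659
    (3,4) via y @ 1.2750
    (2,4) via x @ 1.5012
    (1,4) via x @ 2.5364
    (0,4) via x @ 3.5717  # hit
  → r_5 = 3.5717
beam 6: φ=90°, α=210°
  direction (-0.8660, -0.5000); cell (4,3); t to first gridline: x 0.5196, y 1.3400 (then +1.1547 / +2.0000)
    (3,3) via x @ 0.5196
    (3,2) via y @ 1.3400
    (2,2) via x @ 1.6743
    (1,2) via x @ 2.8290
    (1,1) via y @ 3.3400
    (0,1) via x @ 3.9837  # hit
  → r_6 = 3.9837
beam 7: φ=135°, α=255°
  direction (-0.2588, -0.9659); cell (4,3); t to first gridline: x 1.7387, y 0.6936 (then +3.8637 / +1.0353)
    (4,2) via y @ 0.6936
    (4,1) via y @ 1.7289
    (3,1) via x @ 1.7387  # hit
  → r_7 = 1.7387

ranges = [1.6047, 1.7898, 4.4827, 4.9000, 3.5717, 3.9837, 1.7387]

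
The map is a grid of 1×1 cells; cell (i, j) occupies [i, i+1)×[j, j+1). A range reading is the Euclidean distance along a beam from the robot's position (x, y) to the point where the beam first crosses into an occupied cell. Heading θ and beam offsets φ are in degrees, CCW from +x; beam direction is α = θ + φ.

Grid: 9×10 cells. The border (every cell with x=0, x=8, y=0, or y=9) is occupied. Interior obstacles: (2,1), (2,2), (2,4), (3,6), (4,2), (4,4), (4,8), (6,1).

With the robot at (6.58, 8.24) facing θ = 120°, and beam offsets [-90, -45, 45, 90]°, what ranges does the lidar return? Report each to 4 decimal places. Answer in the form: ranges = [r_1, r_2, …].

beam 1: φ=-90°, α=30°
  d=(0.8660,0.5000)  start (6,8)  tX=0.4850 tY=1.5200  stride 1/|dx|=1.1547 1/|dy|=2.0000
    cross x-line → (7,8), t=0.4850
    cross y-line → (7,9), t=1.5200 (wall)
  → r_1 = 1.5200
beam 2: φ=-45°, α=75°
  d=(0.2588,0.9659)  start (6,8)  tX=1.6228 tY=0.7868  stride 1/|dx|=3.8637 1/|dy|=1.0353
    cross y-line → (6,9), t=0.7868 (wall)
  → r_2 = 0.7868
beam 3: φ=45°, α=165°
  d=(-0.9659,0.2588)  start (6,8)  tX=0.6005 tY=2.9364  stride 1/|dx|=1.0353 1/|dy|=3.8637
    cross x-line → (5,8), t=0.6005
    cross x-line → (4,8), t=1.6357 (wall)
  → r_3 = 1.6357
beam 4: φ=90°, α=210°
  d=(-0.8660,-0.5000)  start (6,8)  tX=0.6697 tY=0.4800  stride 1/|dx|=1.1547 1/|dy|=2.0000
    cross y-line → (6,7), t=0.4800
    cross x-line → (5,7), t=0.6697
    cross x-line → (4,7), t=1.8244
    cross y-line → (4,6), t=2.4800
    cross x-line → (3,6), t=2.9791 (wall)
  → r_4 = 2.9791

ranges = [1.5200, 0.7868, 1.6357, 2.9791]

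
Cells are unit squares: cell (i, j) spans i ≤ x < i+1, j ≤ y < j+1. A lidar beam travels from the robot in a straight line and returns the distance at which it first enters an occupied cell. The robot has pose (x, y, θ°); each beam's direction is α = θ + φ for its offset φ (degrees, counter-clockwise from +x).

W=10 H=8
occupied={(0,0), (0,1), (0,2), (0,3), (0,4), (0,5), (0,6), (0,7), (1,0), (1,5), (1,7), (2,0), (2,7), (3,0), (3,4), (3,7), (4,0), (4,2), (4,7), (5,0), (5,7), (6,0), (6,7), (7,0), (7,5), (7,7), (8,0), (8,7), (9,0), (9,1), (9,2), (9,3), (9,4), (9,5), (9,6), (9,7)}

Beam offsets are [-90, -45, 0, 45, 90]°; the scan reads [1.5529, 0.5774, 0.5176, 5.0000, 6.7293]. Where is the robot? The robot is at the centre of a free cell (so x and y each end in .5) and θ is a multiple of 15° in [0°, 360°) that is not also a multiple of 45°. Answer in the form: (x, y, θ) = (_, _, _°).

The pose lattice has 44·16 = 704 candidates. Test each by forward raycasting.
  (7.5, 4.5, 240°): beam 1 = 5.0000 ≠ 1.5529 ✗
  (6.5, 2.5, 195°): beam 1 = 4.6587 ≠ 1.5529 ✗
  (3.5, 2.5, 105°): beam 1 = 0.5176 ≠ 1.5529 ✗
  (3.5, 3.5, 15°): beam 1 = 2.5882 ≠ 1.5529 ✗
  …
  (7.5, 4.5, 105°): r_1=1.5529, r_2=0.5774, r_3=0.5176, r_4=5.0000, r_5=6.7293 — all match ✓
Only this pose fits every beam.

(x, y, θ) = (7.5, 4.5, 105°)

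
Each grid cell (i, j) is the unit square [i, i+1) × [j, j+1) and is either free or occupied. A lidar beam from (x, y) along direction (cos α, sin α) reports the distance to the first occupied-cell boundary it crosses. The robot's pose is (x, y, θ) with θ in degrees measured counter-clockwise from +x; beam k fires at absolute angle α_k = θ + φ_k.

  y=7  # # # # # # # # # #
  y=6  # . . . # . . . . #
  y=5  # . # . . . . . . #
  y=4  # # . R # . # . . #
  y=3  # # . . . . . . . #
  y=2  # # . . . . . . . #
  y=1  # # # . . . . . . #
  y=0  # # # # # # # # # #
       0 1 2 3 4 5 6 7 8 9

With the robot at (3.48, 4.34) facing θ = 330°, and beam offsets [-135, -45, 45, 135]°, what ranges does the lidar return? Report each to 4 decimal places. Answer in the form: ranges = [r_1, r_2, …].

beam 1: φ=-135°, α=195°
  dir = (cos 195°, sin 195°) = (-0.9659, -0.2588); from cell (3,4)
  next x-line at t=0.4969, next y-line at t=1.3137; Δt_x=1.0353, Δt_y=3.8637
    x: enter (2,4) at t=0.4969
    y: enter (2,3) at t=1.3137
    x: enter (1,3) at t=1.5322 ← occupied
  → r_1 = 1.5322
beam 2: φ=-45°, α=285°
  dir = (cos 285°, sin 285°) = (0.2588, -0.9659); from cell (3,4)
  next x-line at t=2.0091, next y-line at t=0.3520; Δt_x=3.8637, Δt_y=1.0353
    y: enter (3,3) at t=0.3520
    y: enter (3,2) at t=1.3873
    x: enter (4,2) at t=2.0091
    y: enter (4,1) at t=2.4225
    y: enter (4,0) at t=3.4578 ← occupied
  → r_2 = 3.4578
beam 3: φ=45°, α=15°
  dir = (cos 15°, sin 15°) = (0.9659, 0.2588); from cell (3,4)
  next x-line at t=0.5383, next y-line at t=2.5500; Δt_x=1.0353, Δt_y=3.8637
    x: enter (4,4) at t=0.5383 ← occupied
  → r_3 = 0.5383
beam 4: φ=135°, α=105°
  dir = (cos 105°, sin 105°) = (-0.2588, 0.9659); from cell (3,4)
  next x-line at t=1.8546, next y-line at t=0.6833; Δt_x=3.8637, Δt_y=1.0353
    y: enter (3,5) at t=0.6833
    y: enter (3,6) at t=1.7186
    x: enter (2,6) at t=1.8546
    y: enter (2,7) at t=2.7538 ← occupied
  → r_4 = 2.7538

ranges = [1.5322, 3.4578, 0.5383, 2.7538]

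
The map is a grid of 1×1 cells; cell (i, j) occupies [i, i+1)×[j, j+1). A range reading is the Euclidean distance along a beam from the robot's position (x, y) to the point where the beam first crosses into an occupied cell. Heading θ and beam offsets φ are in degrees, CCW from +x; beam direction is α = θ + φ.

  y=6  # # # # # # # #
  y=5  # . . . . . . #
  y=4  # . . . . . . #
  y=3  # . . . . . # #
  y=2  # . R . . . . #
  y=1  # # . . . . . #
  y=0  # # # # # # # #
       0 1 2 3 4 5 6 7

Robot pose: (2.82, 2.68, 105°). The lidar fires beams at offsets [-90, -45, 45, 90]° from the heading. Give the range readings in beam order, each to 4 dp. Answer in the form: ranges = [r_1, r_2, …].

beam 1: φ=-90°, α=15°
  d=(0.9659,0.2588)  start (2,2)  tX=0.1863 tY=1.2364  stride 1/|dx|=1.0353 1/|dy|=3.8637
    cross x-line → (3,2), t=0.1863
    cross x-line → (4,2), t=1.2216
    cross y-line → (4,3), t=1.2364
    cross x-line → (5,3), t=2.2569
    cross x-line → (6,3), t=3.2922 (wall)
  → r_1 = 3.2922
beam 2: φ=-45°, α=60°
  d=(0.5000,0.8660)  start (2,2)  tX=0.3600 tY=0.3695  stride 1/|dx|=2.0000 1/|dy|=1.1547
    cross x-line → (3,2), t=0.3600
    cross y-line → (3,3), t=0.3695
    cross y-line → (3,4), t=1.5242
    cross x-line → (4,4), t=2.3600
    cross y-line → (4,5), t=2.6789
    cross y-line → (4,6), t=3.8336 (wall)
  → r_2 = 3.8336
beam 3: φ=45°, α=150°
  d=(-0.8660,0.5000)  start (2,2)  tX=0.9469 tY=0.6400  stride 1/|dx|=1.1547 1/|dy|=2.0000
    cross y-line → (2,3), t=0.6400
    cross x-line → (1,3), t=0.9469
    cross x-line → (0,3), t=2.1016 (wall)
  → r_3 = 2.1016
beam 4: φ=90°, α=195°
  d=(-0.9659,-0.2588)  start (2,2)  tX=0.8489 tY=2.6273  stride 1/|dx|=1.0353 1/|dy|=3.8637
    cross x-line → (1,2), t=0.8489
    cross x-line → (0,2), t=1.8842 (wall)
  → r_4 = 1.8842

ranges = [3.2922, 3.8336, 2.1016, 1.8842]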